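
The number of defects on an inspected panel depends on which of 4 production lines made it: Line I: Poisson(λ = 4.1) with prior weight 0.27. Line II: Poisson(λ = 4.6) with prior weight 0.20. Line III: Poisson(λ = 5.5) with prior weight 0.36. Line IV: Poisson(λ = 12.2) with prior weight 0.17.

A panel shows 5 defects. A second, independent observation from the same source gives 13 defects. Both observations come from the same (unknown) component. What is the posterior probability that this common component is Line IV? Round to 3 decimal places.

0.503

P(component k | x) = w_k·f_k(x) / marginal(x), where marginal(x) = Σ_j w_j·f_j(x).
Since both observations come from the same component, the likelihood for component k is f_k(x₁)·f_k(x₂).
  L_I = [0.160004] × [0.000246208] = 3.93943e-05
  L_II = [0.172526] × [0.000666526] = 0.000114993
  L_III = [0.171401] × [0.00276576] = 0.000474054
  L_IV = [0.0113299] × [0.107153] = 0.00121403
Prior × likelihood for each component:
  w_I·L_I = 0.27 × 3.93943e-05 = 1.06365e-05
  w_II·L_II = 0.20 × 0.000114993 = 2.29985e-05
  w_III·L_III = 0.36 × 0.000474054 = 0.000170659
  w_IV·L_IV = 0.17 × 0.00121403 = 0.000206385
Sum: 1.06365e-05 + 2.29985e-05 + 0.000170659 + 0.000206385 = 0.00041068
So the posterior for Line IV is 0.000206385 / 0.00041068 ≈ 0.503.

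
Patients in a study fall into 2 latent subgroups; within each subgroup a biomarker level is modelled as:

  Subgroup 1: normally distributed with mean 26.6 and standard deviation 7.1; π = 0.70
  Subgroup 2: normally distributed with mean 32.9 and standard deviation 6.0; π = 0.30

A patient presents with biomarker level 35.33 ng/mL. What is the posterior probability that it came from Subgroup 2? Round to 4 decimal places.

P(component k | x) = w_k·f_k(x) / marginal(x), where marginal(x) = Σ_j w_j·f_j(x).
Component likelihoods at x = 35.33 ng/mL:
  p_1 = (1/(7.1·√(2π)))·exp(−(35.33−26.6)²/(2·7.1²)) = 0.056189·exp(-0.75593) = 0.0263849
  p_2 = (1/(6.0·√(2π)))·exp(−(35.33−32.9)²/(2·6.0²)) = 0.066490·exp(-0.08201) = 0.061255
Unnormalised posteriors:
  w_1·p_1 = 0.70 × 0.0263849 = 0.0184694
  w_2·p_2 = 0.30 × 0.061255 = 0.0183765
Sum: 0.0184694 + 0.0183765 = 0.0368459
So the posterior for Subgroup 2 is 0.0183765 / 0.0368459 ≈ 0.4987.

0.4987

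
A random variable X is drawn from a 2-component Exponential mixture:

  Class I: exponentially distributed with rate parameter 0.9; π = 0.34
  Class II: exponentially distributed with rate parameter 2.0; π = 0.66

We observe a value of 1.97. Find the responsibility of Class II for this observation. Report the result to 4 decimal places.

0.3307

P(component k | x) = π_k·f_k(x) / marginal(x), where marginal(x) = Σ_j π_j·f_j(x).
Evaluate each component's likelihood at the observed value:
  L_I = 0.15284
  L_II = 0.0388964
Unnormalised posteriors:
  π_I·L_I = 0.34 × 0.15284 = 0.0519658
  π_II·L_II = 0.66 × 0.0388964 = 0.0256716
Normaliser: 0.0519658 + 0.0256716 = 0.0776374
P(Class II | 1.97) ≈ 0.3307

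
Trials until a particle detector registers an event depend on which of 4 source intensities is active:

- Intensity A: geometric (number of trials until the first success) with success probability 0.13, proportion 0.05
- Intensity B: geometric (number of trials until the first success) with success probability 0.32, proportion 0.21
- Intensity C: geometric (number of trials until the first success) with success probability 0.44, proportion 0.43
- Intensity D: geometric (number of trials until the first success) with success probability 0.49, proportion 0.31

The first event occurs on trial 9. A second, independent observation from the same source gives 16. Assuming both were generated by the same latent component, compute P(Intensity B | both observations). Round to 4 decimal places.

0.0806

Posterior ∝ prior × likelihood, so P(k | x) ∝ π_k f_k(x); normalise over all components.
Since both observations come from the same component, the likelihood for component k is f_k(x₁)·f_k(x₂).
  f_A = [0.0426675] × [0.0160965] = 0.000686799
  f_B = [0.0146292] × [0.000983521] = 1.43881e-05
  f_C = [0.00425556] × [7.34976e-05] = 3.12774e-07
  f_D = [0.00224263] × [2.01256e-05] = 4.51342e-08
Unnormalised posteriors:
  π_A·f_A = 0.05 × 0.000686799 = 3.43399e-05
  π_B·f_B = 0.21 × 1.43881e-05 = 3.02151e-06
  π_C·f_C = 0.43 × 3.12774e-07 = 1.34493e-07
  π_D·f_D = 0.31 × 4.51342e-08 = 1.39916e-08
Evidence: 3.43399e-05 + 3.02151e-06 + 1.34493e-07 + 1.39916e-08 = 3.75099e-05
P(Intensity B | x₁, x₂) ≈ 0.0806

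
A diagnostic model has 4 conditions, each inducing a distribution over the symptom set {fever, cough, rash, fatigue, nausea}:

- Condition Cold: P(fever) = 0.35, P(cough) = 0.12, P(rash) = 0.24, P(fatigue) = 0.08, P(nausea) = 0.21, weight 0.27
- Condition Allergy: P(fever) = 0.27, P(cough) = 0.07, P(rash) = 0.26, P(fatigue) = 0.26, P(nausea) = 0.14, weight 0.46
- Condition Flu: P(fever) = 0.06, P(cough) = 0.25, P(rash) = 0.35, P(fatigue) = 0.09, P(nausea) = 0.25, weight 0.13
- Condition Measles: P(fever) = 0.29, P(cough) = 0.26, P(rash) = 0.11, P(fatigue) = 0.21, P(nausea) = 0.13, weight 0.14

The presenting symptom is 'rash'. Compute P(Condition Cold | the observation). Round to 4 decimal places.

0.2642

Posterior ∝ prior × likelihood, so P(k | x) ∝ P(Z=k) f_k(x); normalise over all components.
Categorical probabilities:
  p_Cold = 0.24
  p_Allergy = 0.26
  p_Flu = 0.35
  p_Measles = 0.11
Prior × likelihood for each component:
  P(Z=Cold)·p_Cold = 0.27 × 0.24 = 0.0648
  P(Z=Allergy)·p_Allergy = 0.46 × 0.26 = 0.1196
  P(Z=Flu)·p_Flu = 0.13 × 0.35 = 0.0455
  P(Z=Measles)·p_Measles = 0.14 × 0.11 = 0.0154
Evidence: 0.0648 + 0.1196 + 0.0455 + 0.0154 = 0.2453
So the posterior for Condition Cold is 0.0648 / 0.2453 ≈ 0.2642.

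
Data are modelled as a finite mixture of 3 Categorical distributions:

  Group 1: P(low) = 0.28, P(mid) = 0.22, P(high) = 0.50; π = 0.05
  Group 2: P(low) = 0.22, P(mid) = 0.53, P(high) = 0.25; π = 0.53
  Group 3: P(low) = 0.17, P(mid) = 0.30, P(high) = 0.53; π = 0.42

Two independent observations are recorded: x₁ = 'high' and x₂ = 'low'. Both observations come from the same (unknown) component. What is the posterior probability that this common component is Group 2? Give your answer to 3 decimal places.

0.394

The responsibility of component k is π_k f_k(x) divided by Σ_j π_j f_j(x).
Since both observations come from the same component, the likelihood for component k is f_k(x₁)·f_k(x₂).
  f_1 = [P(high | comp) = 0.50] × [0.28] = 0.14
  f_2 = [P(high | comp) = 0.25] × [0.22] = 0.055
  f_3 = [P(high | comp) = 0.53] × [0.17] = 0.0901
Unnormalised posteriors:
  π_1·f_1 = 0.05 × 0.14 = 0.007
  π_2·f_2 = 0.53 × 0.055 = 0.02915
  π_3·f_3 = 0.42 × 0.0901 = 0.037842
Evidence: 0.007 + 0.02915 + 0.037842 = 0.073992
P(Group 2 | x) ≈ 0.394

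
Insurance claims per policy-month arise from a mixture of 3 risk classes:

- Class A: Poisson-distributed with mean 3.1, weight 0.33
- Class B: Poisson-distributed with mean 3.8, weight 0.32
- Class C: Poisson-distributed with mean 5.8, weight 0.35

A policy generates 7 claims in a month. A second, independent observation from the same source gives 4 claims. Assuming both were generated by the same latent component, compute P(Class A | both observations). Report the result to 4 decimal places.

0.1257

Posterior ∝ prior × likelihood, so P(k | x) ∝ P(Z=k) f_k(x); normalise over all components.
Since both observations come from the same component, the likelihood for component k is f_k(x₁)·f_k(x₂).
  f_A = [e^(−3.1)·3.1^7/7! = 0.0245917] × [0.17335] = 0.00426296
  f_B = [e^(−3.8)·3.8^7/7! = 0.050785] × [0.194359] = 0.00987051
  f_C = [e^(−5.8)·5.8^7/7! = 0.132635] × [0.142755] = 0.0189343
Unnormalised posteriors:
  P(Z=A)·f_A = 0.33 × 0.00426296 = 0.00140678
  P(Z=B)·f_B = 0.32 × 0.00987051 = 0.00315856
  P(Z=C)·f_C = 0.35 × 0.0189343 = 0.00662702
Normaliser: 0.00140678 + 0.00315856 + 0.00662702 = 0.0111924
P(Class A | x) ≈ 0.1257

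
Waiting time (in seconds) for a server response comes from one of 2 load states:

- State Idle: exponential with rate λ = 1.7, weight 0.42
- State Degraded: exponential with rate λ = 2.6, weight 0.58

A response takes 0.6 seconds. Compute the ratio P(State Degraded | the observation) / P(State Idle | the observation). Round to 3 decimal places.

Only the two components matter; the odds are (π_i f_i(x)) / (π_j f_j(x)).
Evaluate each component's likelihood at the observed value:
  p_Idle = 0.613011
  p_Degraded = 0.546354
0.316885 / 0.257465 ≈ 1.231

1.231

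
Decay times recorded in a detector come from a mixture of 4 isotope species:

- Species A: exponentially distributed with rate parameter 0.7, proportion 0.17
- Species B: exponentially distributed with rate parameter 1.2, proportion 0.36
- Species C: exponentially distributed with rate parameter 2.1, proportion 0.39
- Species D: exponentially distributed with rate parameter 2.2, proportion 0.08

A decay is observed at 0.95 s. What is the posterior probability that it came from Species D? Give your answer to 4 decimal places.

P(component k | x) = P(Z=k)·f_k(x) / marginal(x), where marginal(x) = Σ_j P(Z=j)·f_j(x).
Component likelihoods at x = 0.95 s:
  L_A = 0.359991
  L_B = 0.383783
  L_C = 0.285629
  L_D = 0.272112
Multiply by the mixture weights:
  P(Z=A)·L_A = 0.17 × 0.359991 = 0.0611985
  P(Z=B)·L_B = 0.36 × 0.383783 = 0.138162
  P(Z=C)·L_C = 0.39 × 0.285629 = 0.111395
  P(Z=D)·L_D = 0.08 × 0.272112 = 0.0217689
Marginal: 0.0611985 + 0.138162 + 0.111395 + 0.0217689 = 0.332524
P(Species D | 0.95 s) ≈ 0.0655

0.0655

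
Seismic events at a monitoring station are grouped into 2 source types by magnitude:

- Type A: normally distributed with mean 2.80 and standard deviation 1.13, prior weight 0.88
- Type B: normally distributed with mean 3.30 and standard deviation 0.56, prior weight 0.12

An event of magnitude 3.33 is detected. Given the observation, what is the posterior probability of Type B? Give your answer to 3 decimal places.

P(component k | x) = w_k·f_k(x) / marginal(x), where marginal(x) = Σ_j w_j·f_j(x).
Component likelihoods at x = 3.33:
  L_A = (1/(1.13·√(2π)))·exp(−(3.33−2.80)²/(2·1.13²)) = 0.353046·exp(-0.10999) = 0.316273
  L_B = (1/(0.56·√(2π)))·exp(−(3.33−3.30)²/(2·0.56²)) = 0.712397·exp(-0.00143) = 0.711375
Prior × likelihood for each component:
  w_A·L_A = 0.88 × 0.316273 = 0.27832
  w_B·L_B = 0.12 × 0.711375 = 0.085365
Denominator: 0.27832 + 0.085365 = 0.363685
Responsibility of Type B: 0.085365 / 0.363685 ≈ 0.235

0.235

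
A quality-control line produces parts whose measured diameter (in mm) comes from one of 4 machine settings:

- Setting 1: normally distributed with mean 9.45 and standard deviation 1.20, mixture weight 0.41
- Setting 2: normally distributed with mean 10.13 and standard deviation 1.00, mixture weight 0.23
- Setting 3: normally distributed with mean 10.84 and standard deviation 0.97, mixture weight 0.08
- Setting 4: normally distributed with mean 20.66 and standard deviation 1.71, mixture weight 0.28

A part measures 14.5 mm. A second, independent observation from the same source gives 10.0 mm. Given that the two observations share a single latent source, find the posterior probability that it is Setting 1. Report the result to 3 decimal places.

Posterior ∝ prior × likelihood, so P(k | x) ∝ π_k f_k(x); normalise over all components.
Since both observations come from the same component, the likelihood for component k is f_k(x₁)·f_k(x₂).
  L_1 = [(1/(1.20·√(2π)))·exp(−(14.5−9.45)²/(2·1.20²)) = 0.332452·exp(-8.85503) = 4.74281e-05] × [0.299304] = 1.41954e-05
  L_2 = [(1/(1.00·√(2π)))·exp(−(14.5−10.13)²/(2·1.00²)) = 0.398942·exp(-9.54845) = 2.84493e-05] × [0.395585] = 1.12541e-05
  L_3 = [(1/(0.97·√(2π)))·exp(−(14.5−10.84)²/(2·0.97²)) = 0.411281·exp(-7.11850) = 0.000333128] × [0.28268] = 9.41687e-05
  L_4 = [(1/(1.71·√(2π)))·exp(−(14.5−20.66)²/(2·1.71²)) = 0.233300·exp(-6.48842) = 0.000354836] × [8.49563e-10] = 3.01455e-13
Multiply by the mixture weights:
  π_1·L_1 = 0.41 × 1.41954e-05 = 5.82013e-06
  π_2·L_2 = 0.23 × 1.12541e-05 = 2.58845e-06
  π_3·L_3 = 0.08 × 9.41687e-05 = 7.5335e-06
  π_4·L_4 = 0.28 × 3.01455e-13 = 8.44074e-14
Normaliser: 5.82013e-06 + 2.58845e-06 + 7.5335e-06 + 8.44074e-14 = 1.59421e-05
So the posterior for Setting 1 is 5.82013e-06 / 1.59421e-05 ≈ 0.365.

0.365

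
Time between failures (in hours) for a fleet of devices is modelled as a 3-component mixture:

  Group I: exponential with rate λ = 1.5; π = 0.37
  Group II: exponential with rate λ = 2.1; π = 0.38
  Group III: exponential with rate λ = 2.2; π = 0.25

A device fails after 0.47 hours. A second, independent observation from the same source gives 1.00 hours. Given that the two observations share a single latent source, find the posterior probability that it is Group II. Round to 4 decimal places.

The responsibility of component k is P(Z=k) f_k(x) divided by Σ_j P(Z=j) f_j(x).
Since both observations come from the same component, the likelihood for component k is f_k(x₁)·f_k(x₂).
  f_I = [1.5·e^(−1.5·0.47) = 1.5·e^(−0.7050) = 0.741163] × [0.334695] = 0.248064
  f_II = [2.1·e^(−2.1·0.47) = 2.1·e^(−0.9870) = 0.782655] × [0.257158] = 0.201267
  f_III = [2.2·e^(−2.2·0.47) = 2.2·e^(−1.0340) = 0.78228] × [0.243767] = 0.190694
Weight by the priors:
  P(Z=I)·f_I = 0.37 × 0.248064 = 0.0917836
  P(Z=II)·f_II = 0.38 × 0.201267 = 0.0764813
  P(Z=III)·f_III = 0.25 × 0.190694 = 0.0476735
Normaliser: 0.0917836 + 0.0764813 + 0.0476735 = 0.215938
So the posterior for Group II is 0.0764813 / 0.215938 ≈ 0.3542.

0.3542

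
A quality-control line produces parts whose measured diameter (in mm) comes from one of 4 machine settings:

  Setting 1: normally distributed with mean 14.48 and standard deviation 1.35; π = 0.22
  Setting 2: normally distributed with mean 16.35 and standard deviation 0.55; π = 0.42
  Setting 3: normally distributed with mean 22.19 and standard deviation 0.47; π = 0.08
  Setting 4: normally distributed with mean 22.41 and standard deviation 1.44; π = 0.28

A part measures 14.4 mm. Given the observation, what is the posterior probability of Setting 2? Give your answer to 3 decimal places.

The responsibility of component k is π_k f_k(x) divided by Σ_j π_j f_j(x).
Evaluate each component's likelihood at the observed value:
  L_1 = (1/(1.35·√(2π)))·exp(−(14.4−14.48)²/(2·1.35²)) = 0.295513·exp(-0.00176) = 0.294994
  L_2 = (1/(0.55·√(2π)))·exp(−(14.4−16.35)²/(2·0.55²)) = 0.725350·exp(-6.28512) = 0.00135193
  L_3 = (1/(0.47·√(2π)))·exp(−(14.4−22.19)²/(2·0.47²)) = 0.848813·exp(-137.35650) = 1.88644e-60
  L_4 = (1/(1.44·√(2π)))·exp(−(14.4−22.41)²/(2·1.44²)) = 0.277043·exp(-15.47070) = 5.29306e-08
Prior × likelihood for each component:
  π_1·L_1 = 0.22 × 0.294994 = 0.0648988
  π_2·L_2 = 0.42 × 0.00135193 = 0.000567809
  π_3·L_3 = 0.08 × 1.88644e-60 = 1.50916e-61
  π_4·L_4 = 0.28 × 5.29306e-08 = 1.48206e-08
Normaliser: 0.0648988 + 0.000567809 + 1.50916e-61 + 1.48206e-08 = 0.0654666
P(Setting 2 | 14.4 mm) = 0.000567809 / 0.0654666 ≈ 0.009

0.009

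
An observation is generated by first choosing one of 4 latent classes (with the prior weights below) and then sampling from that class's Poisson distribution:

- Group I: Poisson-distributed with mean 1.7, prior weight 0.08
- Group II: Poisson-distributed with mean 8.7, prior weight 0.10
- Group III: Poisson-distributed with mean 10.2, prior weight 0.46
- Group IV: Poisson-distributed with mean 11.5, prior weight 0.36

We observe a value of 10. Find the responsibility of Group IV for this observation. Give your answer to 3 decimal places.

0.371

P(component k | x) = π_k·f_k(x) / marginal(x), where marginal(x) = Σ_j π_j·f_j(x).
Component likelihoods at x = 10:
  L_I = e^(−1.7)·1.7^10/10! = 1.01491e-05
  L_II = e^(−8.7)·8.7^10/10! = 0.114043
  L_III = e^(−10.2)·10.2^10/10! = 0.124863
  L_IV = e^(−11.5)·11.5^10/10! = 0.112935
Multiply by the mixture weights:
  π_I·L_I = 0.08 × 1.01491e-05 = 8.11924e-07
  π_II·L_II = 0.10 × 0.114043 = 0.0114043
  π_III·L_III = 0.46 × 0.124863 = 0.0574371
  π_IV·L_IV = 0.36 × 0.112935 = 0.0406566
Sum: 8.11924e-07 + 0.0114043 + 0.0574371 + 0.0406566 = 0.109499
P(Group IV | 10) ≈ 0.371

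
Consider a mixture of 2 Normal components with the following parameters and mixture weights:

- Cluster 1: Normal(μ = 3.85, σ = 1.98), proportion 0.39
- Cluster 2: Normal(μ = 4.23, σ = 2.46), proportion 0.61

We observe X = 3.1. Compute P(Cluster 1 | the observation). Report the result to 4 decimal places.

Apply Bayes' rule: the posterior for each component is proportional to its prior times its likelihood at x.
Component likelihoods at x = 3.1:
  p_1 = 0.187538
  p_2 = 0.145934
Unnormalised posteriors:
  π_1·p_1 = 0.39 × 0.187538 = 0.0731397
  π_2·p_2 = 0.61 × 0.145934 = 0.0890197
Evidence: 0.0731397 + 0.0890197 = 0.162159
P(Cluster 1 | data) = 0.0731397 / 0.162159 ≈ 0.4510

0.4510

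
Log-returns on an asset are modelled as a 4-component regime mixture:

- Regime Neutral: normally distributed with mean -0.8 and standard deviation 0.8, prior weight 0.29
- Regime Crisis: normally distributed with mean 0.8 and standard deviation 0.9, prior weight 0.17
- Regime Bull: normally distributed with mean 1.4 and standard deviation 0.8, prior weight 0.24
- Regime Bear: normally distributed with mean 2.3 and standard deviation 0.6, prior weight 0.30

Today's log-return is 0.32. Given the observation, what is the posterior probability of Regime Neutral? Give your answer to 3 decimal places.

0.322

Apply Bayes' rule: the posterior for each component is proportional to its prior times its likelihood at x.
Normal densities:
  f_Neutral = (1/(0.8·√(2π)))·exp(−(0.32−-0.8)²/(2·0.8²)) = 0.498678·exp(-0.98000) = 0.187159
  f_Crisis = (1/(0.9·√(2π)))·exp(−(0.32−0.8)²/(2·0.9²)) = 0.443269·exp(-0.14222) = 0.384504
  f_Bull = (1/(0.8·√(2π)))·exp(−(0.32−1.4)²/(2·0.8²)) = 0.498678·exp(-0.91125) = 0.200479
  f_Bear = (1/(0.6·√(2π)))·exp(−(0.32−2.3)²/(2·0.6²)) = 0.664904·exp(-5.44500) = 0.00287095
Unnormalised posteriors:
  π_Neutral·f_Neutral = 0.29 × 0.187159 = 0.0542762
  π_Crisis·f_Crisis = 0.17 × 0.384504 = 0.0653657
  π_Bull·f_Bull = 0.24 × 0.200479 = 0.048115
  π_Bear·f_Bear = 0.30 × 0.00287095 = 0.000861284
Normaliser: 0.0542762 + 0.0653657 + 0.048115 + 0.000861284 = 0.168618
Responsibility of Regime Neutral: 0.0542762 / 0.168618 ≈ 0.322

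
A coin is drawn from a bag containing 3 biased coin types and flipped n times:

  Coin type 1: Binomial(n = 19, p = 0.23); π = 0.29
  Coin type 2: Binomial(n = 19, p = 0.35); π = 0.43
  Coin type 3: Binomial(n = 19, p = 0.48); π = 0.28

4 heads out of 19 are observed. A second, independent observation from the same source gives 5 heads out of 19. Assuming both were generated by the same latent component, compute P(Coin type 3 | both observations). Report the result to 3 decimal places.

Apply Bayes' rule: the posterior for each component is proportional to its prior times its likelihood at x.
Since both observations come from the same component, the likelihood for component k is f_k(x₁)·f_k(x₂).
  p_1 = [0.215108] × [0.192759] = 0.0414639
  p_2 = [0.0908566] × [0.146768] = 0.0133349
  p_3 = [0.0113083] × [0.0313154] = 0.000354125
Prior × likelihood for each component:
  P(Z=1)·p_1 = 0.29 × 0.0414639 = 0.0120245
  P(Z=2)·p_2 = 0.43 × 0.0133349 = 0.00573399
  P(Z=3)·p_3 = 0.28 × 0.000354125 = 9.91551e-05
Evidence: 0.0120245 + 0.00573399 + 9.91551e-05 = 0.0178577
P(Coin type 3 | x₁, x₂) ≈ 0.006

0.006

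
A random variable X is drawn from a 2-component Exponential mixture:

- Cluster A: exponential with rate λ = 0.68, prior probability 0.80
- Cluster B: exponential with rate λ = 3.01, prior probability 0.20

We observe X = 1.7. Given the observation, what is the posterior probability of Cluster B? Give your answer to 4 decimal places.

0.0206

Posterior ∝ prior × likelihood, so P(k | x) ∝ w_k f_k(x); normalise over all components.
Evaluate each component's likelihood at the observed value:
  p_A = 0.68·e^(−0.68·1.7) = 0.68·e^(−1.1560) = 0.214025
  p_B = 3.01·e^(−3.01·1.7) = 3.01·e^(−5.1170) = 0.0180419
Weight by the priors:
  w_A·p_A = 0.80 × 0.214025 = 0.17122
  w_B·p_B = 0.20 × 0.0180419 = 0.00360837
Denominator: 0.17122 + 0.00360837 = 0.174828
P(Cluster B | 1.7) = 0.00360837 / 0.174828 ≈ 0.0206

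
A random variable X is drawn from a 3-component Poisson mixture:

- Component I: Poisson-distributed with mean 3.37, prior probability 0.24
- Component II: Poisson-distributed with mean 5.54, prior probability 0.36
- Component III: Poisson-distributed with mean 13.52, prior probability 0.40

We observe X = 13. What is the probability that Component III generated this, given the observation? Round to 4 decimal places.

0.9762

P(component k | x) = π_k·f_k(x) / marginal(x), where marginal(x) = Σ_j π_j·f_j(x).
Evaluate each component's likelihood at the observed value:
  L_I = 3.99334e-05
  L_II = 0.00291981
  L_III = 0.108832
Prior × likelihood for each component:
  π_I·L_I = 0.24 × 3.99334e-05 = 9.58401e-06
  π_II·L_II = 0.36 × 0.00291981 = 0.00105113
  π_III·L_III = 0.40 × 0.108832 = 0.0435327
Denominator: 9.58401e-06 + 0.00105113 + 0.0435327 = 0.0445934
P(Component III | the observation) = 0.0435327 / 0.0445934 ≈ 0.9762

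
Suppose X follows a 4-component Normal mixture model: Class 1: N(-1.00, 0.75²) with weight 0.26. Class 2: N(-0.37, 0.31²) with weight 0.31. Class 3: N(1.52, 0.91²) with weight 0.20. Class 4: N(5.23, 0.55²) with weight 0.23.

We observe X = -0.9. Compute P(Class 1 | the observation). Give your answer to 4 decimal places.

0.5905

Posterior ∝ prior × likelihood, so P(k | x) ∝ P(Z=k) f_k(x); normalise over all components.
Evaluate each component's likelihood at the observed value:
  p_1 = (1/(0.75·√(2π)))·exp(−(-0.9−-1.00)²/(2·0.75²)) = 0.531923·exp(-0.00889) = 0.527216
  p_2 = (1/(0.31·√(2π)))·exp(−(-0.9−-0.37)²/(2·0.31²)) = 1.286911·exp(-1.46150) = 0.29842
  p_3 = (1/(0.91·√(2π)))·exp(−(-0.9−1.52)²/(2·0.91²)) = 0.438398·exp(-3.53605) = 0.0127698
  p_4 = (1/(0.55·√(2π)))·exp(−(-0.9−5.23)²/(2·0.55²)) = 0.725350·exp(-62.11058) = 7.69601e-28
Unnormalised posteriors:
  P(Z=1)·p_1 = 0.26 × 0.527216 = 0.137076
  P(Z=2)·p_2 = 0.31 × 0.29842 = 0.0925101
  P(Z=3)·p_3 = 0.20 × 0.0127698 = 0.00255396
  P(Z=4)·p_4 = 0.23 × 7.69601e-28 = 1.77008e-28
Marginal: 0.137076 + 0.0925101 + 0.00255396 + 1.77008e-28 = 0.23214
So the posterior for Class 1 is 0.137076 / 0.23214 ≈ 0.5905.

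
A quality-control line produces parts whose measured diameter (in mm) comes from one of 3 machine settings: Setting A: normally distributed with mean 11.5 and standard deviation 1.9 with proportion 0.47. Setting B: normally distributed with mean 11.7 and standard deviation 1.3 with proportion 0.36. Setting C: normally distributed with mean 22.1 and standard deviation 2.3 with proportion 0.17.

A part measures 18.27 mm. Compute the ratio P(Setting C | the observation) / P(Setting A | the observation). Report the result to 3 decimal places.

Only the two components matter; the odds are (π_i f_i(x)) / (π_j f_j(x)).
Evaluate each component's likelihood at the observed value:
  p_A = 0.000367481
  p_B = 8.7243e-07
  p_C = 0.0433555
Posterior odds = (π_C·p_C) / (π_A·p_A) = (0.17·0.0433555) / (0.47·0.000367481) = 0.00737043 / 0.000172716 ≈ 42.674

42.674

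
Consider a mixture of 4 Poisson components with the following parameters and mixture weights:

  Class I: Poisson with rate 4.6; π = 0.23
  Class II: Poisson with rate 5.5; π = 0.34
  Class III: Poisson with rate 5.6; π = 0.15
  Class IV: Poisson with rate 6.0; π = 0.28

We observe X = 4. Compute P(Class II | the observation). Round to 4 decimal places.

0.3389

By Bayes' theorem, P(k | x) = P(Z=k) f_k(x) / Σ_j P(Z=j) f_j(x).
Component likelihoods at x = 4:
  f_I = 0.187528
  f_II = 0.155819
  f_III = 0.151528
  f_IV = 0.133853
Unnormalised posteriors:
  P(Z=I)·f_I = 0.23 × 0.187528 = 0.0431314
  P(Z=II)·f_II = 0.34 × 0.155819 = 0.0529784
  P(Z=III)·f_III = 0.15 × 0.151528 = 0.0227291
  P(Z=IV)·f_IV = 0.28 × 0.133853 = 0.0374787
Normaliser: 0.0431314 + 0.0529784 + 0.0227291 + 0.0374787 = 0.156318
So the posterior for Class II is 0.0529784 / 0.156318 ≈ 0.3389.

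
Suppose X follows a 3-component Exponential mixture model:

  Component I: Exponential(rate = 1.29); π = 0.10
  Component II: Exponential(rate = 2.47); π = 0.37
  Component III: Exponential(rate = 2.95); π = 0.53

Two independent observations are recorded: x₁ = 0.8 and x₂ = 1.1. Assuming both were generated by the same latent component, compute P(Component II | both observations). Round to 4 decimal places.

Posterior ∝ prior × likelihood, so P(k | x) ∝ π_k f_k(x); normalise over all components.
Since both observations come from the same component, the likelihood for component k is f_k(x₁)·f_k(x₂).
  f_I = [1.29·e^(−1.29·0.8) = 1.29·e^(−1.0320) = 0.459619] × [0.312123] = 0.143458
  f_II = [2.47·e^(−2.47·0.8) = 2.47·e^(−1.9760) = 0.342398] × [0.1632] = 0.0558792
  f_III = [2.95·e^(−2.95·0.8) = 2.95·e^(−2.3600) = 0.27854] × [0.114957] = 0.0320202
Prior × likelihood for each component:
  π_I·f_I = 0.10 × 0.143458 = 0.0143458
  π_II·f_II = 0.37 × 0.0558792 = 0.0206753
  π_III·f_III = 0.53 × 0.0320202 = 0.0169707
Evidence: 0.0143458 + 0.0206753 + 0.0169707 = 0.0519917
Responsibility of Component II: 0.0206753 / 0.0519917 ≈ 0.3977

0.3977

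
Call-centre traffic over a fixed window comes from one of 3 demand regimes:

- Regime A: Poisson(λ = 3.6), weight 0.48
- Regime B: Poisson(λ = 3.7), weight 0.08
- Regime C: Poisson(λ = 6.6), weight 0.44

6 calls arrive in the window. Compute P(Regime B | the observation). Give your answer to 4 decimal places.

0.0611

By Bayes' theorem, P(k | x) = π_k f_k(x) / Σ_j π_j f_j(x).
Poisson probabilities:
  p_A = 0.0826081
  p_B = 0.0881025
  p_C = 0.156166
Weight by the priors:
  π_A·p_A = 0.48 × 0.0826081 = 0.0396519
  π_B·p_B = 0.08 × 0.0881025 = 0.0070482
  π_C·p_C = 0.44 × 0.156166 = 0.0687132
Evidence: 0.0396519 + 0.0070482 + 0.0687132 = 0.115413
Responsibility of Regime B: 0.0070482 / 0.115413 ≈ 0.0611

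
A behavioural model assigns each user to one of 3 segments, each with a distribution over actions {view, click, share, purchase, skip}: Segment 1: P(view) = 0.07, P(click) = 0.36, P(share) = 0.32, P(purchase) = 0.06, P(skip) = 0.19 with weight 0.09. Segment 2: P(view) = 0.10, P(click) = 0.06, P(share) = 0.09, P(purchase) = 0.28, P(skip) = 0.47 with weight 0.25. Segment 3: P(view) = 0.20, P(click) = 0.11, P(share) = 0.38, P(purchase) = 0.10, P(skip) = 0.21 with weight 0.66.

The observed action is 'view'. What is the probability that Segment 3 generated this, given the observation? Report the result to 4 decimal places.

By Bayes' theorem, P(k | x) = π_k f_k(x) / Σ_j π_j f_j(x).
Component likelihoods at x = 'view':
  f_1 = 0.07
  f_2 = 0.1
  f_3 = 0.2
Prior × likelihood for each component:
  π_1·f_1 = 0.09 × 0.07 = 0.0063
  π_2·f_2 = 0.25 × 0.1 = 0.025
  π_3·f_3 = 0.66 × 0.2 = 0.132
Marginal: 0.0063 + 0.025 + 0.132 = 0.1633
So the posterior for Segment 3 is 0.132 / 0.1633 ≈ 0.8083.

0.8083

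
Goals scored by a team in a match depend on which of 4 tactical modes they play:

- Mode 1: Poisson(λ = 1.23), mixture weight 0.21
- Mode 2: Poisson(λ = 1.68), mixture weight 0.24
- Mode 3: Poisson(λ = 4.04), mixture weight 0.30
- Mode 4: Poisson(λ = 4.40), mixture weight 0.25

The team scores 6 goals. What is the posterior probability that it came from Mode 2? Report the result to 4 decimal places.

0.0217

By Bayes' theorem, P(k | x) = P(Z=k) f_k(x) / Σ_j P(Z=j) f_j(x).
Poisson probabilities:
  p_1 = e^(−1.23)·1.23^6/6! = 0.00140578
  p_2 = e^(−1.68)·1.68^6/6! = 0.00581981
  p_3 = e^(−4.04)·4.04^6/6! = 0.106269
  p_4 = e^(−4.40)·4.40^6/6! = 0.123734
Multiply by the mixture weights:
  P(Z=1)·p_1 = 0.21 × 0.00140578 = 0.000295213
  P(Z=2)·p_2 = 0.24 × 0.00581981 = 0.00139675
  P(Z=3)·p_3 = 0.30 × 0.106269 = 0.0318807
  P(Z=4)·p_4 = 0.25 × 0.123734 = 0.0309334
Sum: 0.000295213 + 0.00139675 + 0.0318807 + 0.0309334 = 0.064506
So the posterior for Mode 2 is 0.00139675 / 0.064506 ≈ 0.0217.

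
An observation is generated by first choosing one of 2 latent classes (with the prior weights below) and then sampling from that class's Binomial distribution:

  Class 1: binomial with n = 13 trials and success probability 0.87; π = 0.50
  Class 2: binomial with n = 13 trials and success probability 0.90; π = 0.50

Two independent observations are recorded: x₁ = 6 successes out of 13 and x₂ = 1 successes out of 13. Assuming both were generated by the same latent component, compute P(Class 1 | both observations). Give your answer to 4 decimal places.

0.9914

By Bayes' theorem, P(k | x) = P(Z=k) f_k(x) / Σ_j P(Z=j) f_j(x).
Since both observations come from the same component, the likelihood for component k is f_k(x₁)·f_k(x₂).
  L_1 = [0.000466913] × [2.63501e-10] = 1.23032e-13
  L_2 = [9.11953e-05] × [1.17e-11] = 1.06698e-15
Prior × likelihood for each component:
  P(Z=1)·L_1 = 0.50 × 1.23032e-13 = 6.15161e-14
  P(Z=2)·L_2 = 0.50 × 1.06698e-15 = 5.33492e-16
Marginal: 6.15161e-14 + 5.33492e-16 = 6.20496e-14
P(Class 1 | x) = 6.15161e-14 / 6.20496e-14 ≈ 0.9914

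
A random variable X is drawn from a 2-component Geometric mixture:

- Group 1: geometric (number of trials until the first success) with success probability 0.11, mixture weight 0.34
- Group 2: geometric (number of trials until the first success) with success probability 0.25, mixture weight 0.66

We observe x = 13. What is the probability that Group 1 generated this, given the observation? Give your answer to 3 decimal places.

0.639

Apply Bayes' rule: the posterior for each component is proportional to its prior times its likelihood at x.
Component likelihoods at x = 13:
  f_1 = 0.11·(1−0.11)^12 = 0.11·0.24699 = 0.0271689
  f_2 = 0.25·(1−0.25)^12 = 0.25·0.0316764 = 0.00791909
Prior × likelihood for each component:
  w_1·f_1 = 0.34 × 0.0271689 = 0.00923744
  w_2·f_2 = 0.66 × 0.00791909 = 0.0052266
Evidence: 0.00923744 + 0.0052266 = 0.014464
Responsibility of Group 1: 0.00923744 / 0.014464 ≈ 0.639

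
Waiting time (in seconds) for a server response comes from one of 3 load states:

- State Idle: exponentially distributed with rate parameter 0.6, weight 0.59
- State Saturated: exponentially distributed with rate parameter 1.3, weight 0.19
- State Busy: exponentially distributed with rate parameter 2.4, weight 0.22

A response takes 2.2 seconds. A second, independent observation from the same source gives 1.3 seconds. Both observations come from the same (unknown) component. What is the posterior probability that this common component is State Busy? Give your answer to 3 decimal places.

0.010

Apply Bayes' rule: the posterior for each component is proportional to its prior times its likelihood at x.
Since both observations come from the same component, the likelihood for component k is f_k(x₁)·f_k(x₂).
  p_Idle = [0.160281] × [0.275044] = 0.0440843
  p_Saturated = [0.0744494] × [0.239875] = 0.0178586
  p_Busy = [0.0122218] × [0.105977] = 0.00129524
Prior × likelihood for each component:
  P(Z=Idle)·p_Idle = 0.59 × 0.0440843 = 0.0260097
  P(Z=Saturated)·p_Saturated = 0.19 × 0.0178586 = 0.00339313
  P(Z=Busy)·p_Busy = 0.22 × 0.00129524 = 0.000284952
Normaliser: 0.0260097 + 0.00339313 + 0.000284952 = 0.0296878
P(State Busy | x) ≈ 0.010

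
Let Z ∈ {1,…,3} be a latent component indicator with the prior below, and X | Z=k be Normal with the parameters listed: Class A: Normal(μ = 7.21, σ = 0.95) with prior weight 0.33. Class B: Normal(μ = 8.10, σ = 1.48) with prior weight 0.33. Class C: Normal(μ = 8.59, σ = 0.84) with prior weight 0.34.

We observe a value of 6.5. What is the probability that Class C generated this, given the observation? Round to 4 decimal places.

0.0452

P(component k | x) = P(Z=k)·f_k(x) / marginal(x), where marginal(x) = Σ_j P(Z=j)·f_j(x).
Normal densities:
  L_A = 0.317612
  L_B = 0.150266
  L_C = 0.0214959
Prior × likelihood for each component:
  P(Z=A)·L_A = 0.33 × 0.317612 = 0.104812
  P(Z=B)·L_B = 0.33 × 0.150266 = 0.0495878
  P(Z=C)·L_C = 0.34 × 0.0214959 = 0.0073086
Marginal: 0.104812 + 0.0495878 + 0.0073086 = 0.161708
P(Class C | the observation) ≈ 0.0452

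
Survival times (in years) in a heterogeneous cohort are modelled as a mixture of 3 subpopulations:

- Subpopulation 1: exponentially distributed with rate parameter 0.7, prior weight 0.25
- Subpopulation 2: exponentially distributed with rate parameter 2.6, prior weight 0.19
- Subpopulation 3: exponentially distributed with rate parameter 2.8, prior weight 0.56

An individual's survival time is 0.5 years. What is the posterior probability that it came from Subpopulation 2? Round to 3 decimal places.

0.209

Posterior ∝ prior × likelihood, so P(k | x) ∝ π_k f_k(x); normalise over all components.
Component likelihoods at x = 0.5 years:
  f_1 = 0.7·e^(−0.7·0.5) = 0.7·e^(−0.3500) = 0.493282
  f_2 = 2.6·e^(−2.6·0.5) = 2.6·e^(−1.3000) = 0.708583
  f_3 = 2.8·e^(−2.8·0.5) = 2.8·e^(−1.4000) = 0.690471
Prior × likelihood for each component:
  π_1·f_1 = 0.25 × 0.493282 = 0.12332
  π_2·f_2 = 0.19 × 0.708583 = 0.134631
  π_3·f_3 = 0.56 × 0.690471 = 0.386664
Sum: 0.12332 + 0.134631 + 0.386664 = 0.644615
P(Subpopulation 2 | data) = 0.134631 / 0.644615 ≈ 0.209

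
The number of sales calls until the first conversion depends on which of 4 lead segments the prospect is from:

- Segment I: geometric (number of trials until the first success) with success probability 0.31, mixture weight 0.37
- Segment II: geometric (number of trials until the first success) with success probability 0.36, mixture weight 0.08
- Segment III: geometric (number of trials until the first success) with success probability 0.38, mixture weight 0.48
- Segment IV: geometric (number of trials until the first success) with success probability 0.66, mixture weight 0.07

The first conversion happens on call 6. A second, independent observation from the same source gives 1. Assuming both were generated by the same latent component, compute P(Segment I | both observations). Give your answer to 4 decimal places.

0.4225

By Bayes' theorem, P(k | x) = w_k f_k(x) / Σ_j w_j f_j(x).
Since both observations come from the same component, the likelihood for component k is f_k(x₁)·f_k(x₂).
  f_I = [0.31·(1−0.31)^5 = 0.31·0.156403 = 0.048485] × [0.31] = 0.0150303
  f_II = [0.36·(1−0.36)^5 = 0.36·0.107374 = 0.0386547] × [0.36] = 0.0139157
  f_III = [0.38·(1−0.38)^5 = 0.38·0.0916133 = 0.034813] × [0.38] = 0.013229
  f_IV = [0.66·(1−0.66)^5 = 0.66·0.00454354 = 0.00299874] × [0.66] = 0.00197917
Unnormalised posteriors:
  w_I·f_I = 0.37 × 0.0150303 = 0.00556123
  w_II·f_II = 0.08 × 0.0139157 = 0.00111326
  w_III·f_III = 0.48 × 0.013229 = 0.0063499
  w_IV·f_IV = 0.07 × 0.00197917 = 0.000138542
Sum: 0.00556123 + 0.00111326 + 0.0063499 + 0.000138542 = 0.0131629
P(Segment I | x) ≈ 0.4225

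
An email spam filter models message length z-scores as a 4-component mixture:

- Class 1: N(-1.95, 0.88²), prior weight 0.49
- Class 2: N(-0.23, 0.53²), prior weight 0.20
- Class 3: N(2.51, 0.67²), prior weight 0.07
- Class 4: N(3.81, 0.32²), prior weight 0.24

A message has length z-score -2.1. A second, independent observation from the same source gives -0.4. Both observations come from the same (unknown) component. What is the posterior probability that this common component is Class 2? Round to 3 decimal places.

0.010

By Bayes' theorem, P(k | x) = π_k f_k(x) / Σ_j π_j f_j(x).
Since both observations come from the same component, the likelihood for component k is f_k(x₁)·f_k(x₂).
  f_1 = [0.446805] × [0.0961058] = 0.0429406
  f_2 = [0.00149069] × [0.714979] = 0.00106581
  f_3 = [3.1226e-11] × [4.7703e-05] = 1.48957e-15
  f_4 = [1.06655e-74] × [3.23902e-38] = 3.45458e-112
Multiply by the mixture weights:
  π_1·f_1 = 0.49 × 0.0429406 = 0.0210409
  π_2·f_2 = 0.20 × 0.00106581 = 0.000213162
  π_3·f_3 = 0.07 × 1.48957e-15 = 1.0427e-16
  π_4·f_4 = 0.24 × 3.45458e-112 = 8.291e-113
Denominator: 0.0210409 + 0.000213162 + 1.0427e-16 + 8.291e-113 = 0.021254
P(Class 2 | x) = 0.000213162 / 0.021254 ≈ 0.010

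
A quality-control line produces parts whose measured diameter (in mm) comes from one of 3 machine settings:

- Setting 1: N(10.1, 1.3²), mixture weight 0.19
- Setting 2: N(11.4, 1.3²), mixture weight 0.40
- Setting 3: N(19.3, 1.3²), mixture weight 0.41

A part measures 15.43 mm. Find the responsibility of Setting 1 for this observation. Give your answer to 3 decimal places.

0.005

P(component k | x) = π_k·f_k(x) / marginal(x), where marginal(x) = Σ_j π_j·f_j(x).
Component likelihoods at x = 15.43 mm:
  p_1 = 6.86628e-05
  p_2 = 0.00251294
  p_3 = 0.00365252
Prior × likelihood for each component:
  π_1·p_1 = 0.19 × 6.86628e-05 = 1.30459e-05
  π_2·p_2 = 0.40 × 0.00251294 = 0.00100518
  π_3·p_3 = 0.41 × 0.00365252 = 0.00149753
Sum: 1.30459e-05 + 0.00100518 + 0.00149753 = 0.00251575
P(Setting 1 | the observation) ≈ 0.005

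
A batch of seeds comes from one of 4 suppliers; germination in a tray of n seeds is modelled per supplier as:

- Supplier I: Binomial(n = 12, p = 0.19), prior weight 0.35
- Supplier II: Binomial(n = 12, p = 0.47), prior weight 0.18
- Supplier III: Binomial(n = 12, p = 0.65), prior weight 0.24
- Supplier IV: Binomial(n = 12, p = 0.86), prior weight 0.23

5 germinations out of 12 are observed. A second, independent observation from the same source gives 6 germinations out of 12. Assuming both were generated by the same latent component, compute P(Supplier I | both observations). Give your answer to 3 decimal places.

Posterior ∝ prior × likelihood, so P(k | x) ∝ w_k f_k(x); normalise over all components.
Since both observations come from the same component, the likelihood for component k is f_k(x₁)·f_k(x₂).
  f_I = [0.044863] × [0.0122773] = 0.000550798
  f_II = [0.213376] × [0.220757] = 0.0471042
  f_III = [0.0591246] × [0.128103] = 0.00757406
  f_IV = [0.000392748] × [0.00281469] = 1.10546e-06
Multiply by the mixture weights:
  w_I·f_I = 0.35 × 0.000550798 = 0.000192779
  w_II·f_II = 0.18 × 0.0471042 = 0.00847876
  w_III·f_III = 0.24 × 0.00757406 = 0.00181777
  w_IV·f_IV = 0.23 × 1.10546e-06 = 2.54257e-07
Normaliser: 0.000192779 + 0.00847876 + 0.00181777 + 2.54257e-07 = 0.0104896
Responsibility of Supplier I: 0.000192779 / 0.0104896 ≈ 0.018

0.018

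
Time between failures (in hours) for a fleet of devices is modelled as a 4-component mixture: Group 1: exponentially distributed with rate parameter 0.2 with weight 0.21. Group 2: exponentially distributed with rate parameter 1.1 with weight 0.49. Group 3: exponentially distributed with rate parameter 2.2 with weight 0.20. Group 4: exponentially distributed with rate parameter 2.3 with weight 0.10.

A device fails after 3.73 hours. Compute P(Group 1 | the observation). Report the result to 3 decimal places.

P(component k | x) = π_k·f_k(x) / marginal(x), where marginal(x) = Σ_j π_j·f_j(x).
Evaluate each component's likelihood at the observed value:
  f_1 = 0.2·e^(−0.2·3.73) = 0.2·e^(−0.7460) = 0.094852
  f_2 = 1.1·e^(−1.1·3.73) = 1.1·e^(−4.1030) = 0.0181753
  f_3 = 2.2·e^(−2.2·3.73) = 2.2·e^(−8.2060) = 0.000600623
  f_4 = 2.3·e^(−2.3·3.73) = 2.3·e^(−8.5790) = 0.00043243
Weight by the priors:
  π_1·f_1 = 0.21 × 0.094852 = 0.0199189
  π_2·f_2 = 0.49 × 0.0181753 = 0.00890591
  π_3·f_3 = 0.20 × 0.000600623 = 0.000120125
  π_4·f_4 = 0.10 × 0.00043243 = 4.3243e-05
Denominator: 0.0199189 + 0.00890591 + 0.000120125 + 4.3243e-05 = 0.0289882
So the posterior for Group 1 is 0.0199189 / 0.0289882 ≈ 0.687.

0.687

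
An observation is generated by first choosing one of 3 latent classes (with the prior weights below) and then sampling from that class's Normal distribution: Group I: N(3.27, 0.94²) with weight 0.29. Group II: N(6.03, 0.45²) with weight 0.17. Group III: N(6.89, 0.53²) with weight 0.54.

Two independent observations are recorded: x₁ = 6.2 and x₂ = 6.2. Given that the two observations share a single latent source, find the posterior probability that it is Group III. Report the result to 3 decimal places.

0.327

Posterior ∝ prior × likelihood, so P(k | x) ∝ π_k f_k(x); normalise over all components.
Since both observations come from the same component, the likelihood for component k is f_k(x₁)·f_k(x₂).
  p_I = [0.00329624] × [0.00329624] = 1.08652e-05
  p_II = [0.825481] × [0.825481] = 0.681419
  p_III = [0.322544] × [0.322544] = 0.104035
Multiply by the mixture weights:
  π_I·p_I = 0.29 × 1.08652e-05 = 3.1509e-06
  π_II·p_II = 0.17 × 0.681419 = 0.115841
  π_III·p_III = 0.54 × 0.104035 = 0.0561788
Normaliser: 3.1509e-06 + 0.115841 + 0.0561788 = 0.172023
Responsibility of Group III: 0.0561788 / 0.172023 ≈ 0.327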